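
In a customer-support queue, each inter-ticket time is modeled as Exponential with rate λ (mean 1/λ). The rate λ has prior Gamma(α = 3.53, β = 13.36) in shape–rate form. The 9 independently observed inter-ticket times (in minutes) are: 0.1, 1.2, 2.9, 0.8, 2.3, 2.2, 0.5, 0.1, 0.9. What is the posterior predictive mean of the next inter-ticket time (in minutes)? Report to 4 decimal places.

With a Gamma(shape α, rate β) prior on the exponential rate λ, the posterior after n observations with total T = Σxᵢ is Gamma(α+n, β+T).
Sum of observations T = 11.0 minutes; n = 9.
Posterior: Gamma(3.53+9, 13.36+11.0) = Gamma(12.53, 24.36).
The predictive distribution for the next observation is Lomax; its mean is β/(α−1) = 24.36/11.53 = 2.1127.

2.1127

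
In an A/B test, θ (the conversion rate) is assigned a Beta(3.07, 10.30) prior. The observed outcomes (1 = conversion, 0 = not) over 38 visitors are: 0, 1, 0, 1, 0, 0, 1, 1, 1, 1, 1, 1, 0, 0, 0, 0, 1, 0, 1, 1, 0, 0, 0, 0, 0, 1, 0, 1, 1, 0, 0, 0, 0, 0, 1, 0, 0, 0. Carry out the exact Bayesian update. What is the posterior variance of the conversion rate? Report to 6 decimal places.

0.004354

The Beta prior is conjugate to a Binomial/Bernoulli likelihood; the update adds successes to α and failures to β.
Posterior: Beta(α+k, β+n−k) = Beta(3.07+15, 10.30+23) = Beta(18.07, 33.30).
Var = αβ/((α+β)²(α+β+1)) = 18.07·33.30/(51.37²·52.37) = 0.004354.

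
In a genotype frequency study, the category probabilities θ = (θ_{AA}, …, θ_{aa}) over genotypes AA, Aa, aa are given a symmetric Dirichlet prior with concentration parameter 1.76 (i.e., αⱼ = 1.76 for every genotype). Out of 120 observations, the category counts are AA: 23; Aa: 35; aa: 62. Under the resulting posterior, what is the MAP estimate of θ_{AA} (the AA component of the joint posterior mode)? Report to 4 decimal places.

0.1943

The Dirichlet prior is conjugate to the Multinomial likelihood: each posterior αⱼ = prior αⱼ + observed count nⱼ.
Posterior concentration: (24.76, 36.76, 63.76), total = 125.28.
Joint mode component: (α_{AA}−1)/(Σα−K) = 23.76/122.28 = 0.1943.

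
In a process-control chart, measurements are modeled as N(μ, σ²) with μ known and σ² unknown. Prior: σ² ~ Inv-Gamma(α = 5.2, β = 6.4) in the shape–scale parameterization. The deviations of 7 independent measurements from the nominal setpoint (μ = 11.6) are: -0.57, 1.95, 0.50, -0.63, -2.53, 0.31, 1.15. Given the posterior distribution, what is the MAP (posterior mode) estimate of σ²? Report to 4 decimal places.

1.3090

With known mean μ and an Inverse-Gamma(α, β) prior on σ², the Normal likelihood is conjugate: posterior is Inv-Gamma(α + n/2, β + Σ(xᵢ−μ)²/2).
Σ(xᵢ−μ)² = (-0.57)² + (1.95)² + (0.50)² + (-0.63)² + (-2.53)² + (0.31)² + (1.15)² = 12.5938.
Posterior: Inv-Gamma(5.2 + 7/2, 6.4 + 12.5938/2) = Inv-Gamma(8.70, 12.69690).
Mode = β/(α+1) = 12.69690/9.70 = 1.3090.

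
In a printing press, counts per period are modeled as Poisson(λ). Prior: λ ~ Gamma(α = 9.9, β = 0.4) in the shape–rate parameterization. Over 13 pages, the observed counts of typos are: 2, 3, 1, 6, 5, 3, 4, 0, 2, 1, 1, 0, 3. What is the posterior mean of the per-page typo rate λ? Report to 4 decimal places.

3.0522

With a Gamma(shape α, rate β) prior, the Poisson likelihood is conjugate: the posterior is Gamma(α + ΣXᵢ, β + n).
Sum of counts S = 31 over n = 13 pages.
Posterior: Gamma(α+S, β+n) = Gamma(9.9+31, 0.4+13) = Gamma(40.9, 13.4).
Posterior mean = α/β = 40.9/13.4 = 3.0522.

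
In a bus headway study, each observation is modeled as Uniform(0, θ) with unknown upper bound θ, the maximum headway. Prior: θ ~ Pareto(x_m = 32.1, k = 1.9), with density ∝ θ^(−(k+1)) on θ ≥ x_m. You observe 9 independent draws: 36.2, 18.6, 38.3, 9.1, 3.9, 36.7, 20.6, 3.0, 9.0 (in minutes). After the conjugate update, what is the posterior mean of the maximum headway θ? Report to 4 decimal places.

42.1687

A Pareto(scale x_m, shape k) prior on the upper bound θ of Uniform(0, θ) is conjugate: posterior is Pareto(max(x_m, max xᵢ), k + n).
Sample maximum = 38.3; prior scale x_m = 32.1 → posterior scale = max = 38.3.
Posterior shape = 1.9 + 9 = 10.9.
E[θ|data] = k·x_m/(k−1) = 10.9·38.3/9.9 = 42.1687.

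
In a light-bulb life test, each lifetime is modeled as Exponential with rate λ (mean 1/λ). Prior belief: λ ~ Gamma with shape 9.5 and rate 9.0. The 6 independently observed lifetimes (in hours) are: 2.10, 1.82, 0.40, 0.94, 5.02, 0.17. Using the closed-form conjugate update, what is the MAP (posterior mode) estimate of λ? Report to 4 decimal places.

0.7455

With a Gamma(shape α, rate β) prior on the exponential rate λ, the posterior after n observations with total T = Σxᵢ is Gamma(α+n, β+T).
Sum of observations T = 10.45 hours; n = 6.
Posterior: Gamma(9.5+6, 9.0+10.45) = Gamma(15.5, 19.45).
Mode = (α−1)/β = 0.7455.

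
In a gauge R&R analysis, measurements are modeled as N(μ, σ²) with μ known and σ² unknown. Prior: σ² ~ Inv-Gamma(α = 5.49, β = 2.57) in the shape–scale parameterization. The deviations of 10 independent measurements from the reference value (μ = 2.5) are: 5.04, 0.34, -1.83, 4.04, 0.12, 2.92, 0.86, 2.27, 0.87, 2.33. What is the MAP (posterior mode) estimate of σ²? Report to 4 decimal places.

With known mean μ and an Inverse-Gamma(α, β) prior on σ², the Normal likelihood is conjugate: posterior is Inv-Gamma(α + n/2, β + Σ(xᵢ−μ)²/2).
Σ(xᵢ−μ)² = (5.04)² + (0.34)² + (-1.83)² + (4.04)² + (0.12)² + (2.92)² + (0.86)² + (2.27)² + (0.87)² + (2.33)² = 65.8068.
Posterior: Inv-Gamma(5.49 + 10/2, 2.57 + 65.8068/2) = Inv-Gamma(10.49, 35.47340).
Mode = β/(α+1) = 35.47340/11.49 = 3.0873.

3.0873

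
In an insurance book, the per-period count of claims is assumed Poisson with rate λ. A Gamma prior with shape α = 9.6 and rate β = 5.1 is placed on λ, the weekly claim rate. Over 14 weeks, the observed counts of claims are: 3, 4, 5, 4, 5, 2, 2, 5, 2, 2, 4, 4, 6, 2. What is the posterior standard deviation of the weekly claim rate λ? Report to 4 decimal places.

0.4042

With a Gamma(shape α, rate β) prior, the Poisson likelihood is conjugate: the posterior is Gamma(α + ΣXᵢ, β + n).
Sum of counts S = 50 over n = 14 weeks.
Posterior: Gamma(α+S, β+n) = Gamma(9.6+50, 5.1+14) = Gamma(59.6, 19.1).
SD = √α/β = √59.6/19.1 = 0.4042.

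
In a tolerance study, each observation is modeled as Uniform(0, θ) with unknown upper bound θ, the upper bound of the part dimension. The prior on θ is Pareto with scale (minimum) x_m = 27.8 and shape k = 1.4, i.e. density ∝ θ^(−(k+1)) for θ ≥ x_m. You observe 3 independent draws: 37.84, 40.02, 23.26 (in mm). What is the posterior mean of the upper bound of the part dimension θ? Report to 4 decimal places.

A Pareto(scale x_m, shape k) prior on the upper bound θ of Uniform(0, θ) is conjugate: posterior is Pareto(max(x_m, max xᵢ), k + n).
Sample maximum = 40.02; prior scale x_m = 27.8 → posterior scale = max = 40.02.
Posterior shape = 1.4 + 3 = 4.4.
E[θ|data] = k·x_m/(k−1) = 4.4·40.02/3.4 = 51.7906.

51.7906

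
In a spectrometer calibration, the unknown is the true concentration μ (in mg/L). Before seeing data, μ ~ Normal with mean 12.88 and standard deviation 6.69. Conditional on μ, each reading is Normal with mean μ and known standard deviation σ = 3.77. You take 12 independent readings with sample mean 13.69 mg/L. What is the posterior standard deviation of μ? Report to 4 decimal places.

1.0742

For Normal data with known variance σ², a Normal(μ₀, σ₀²) prior on μ is conjugate. Posterior precision = 1/σ₀² + n/σ²; posterior mean is the precision-weighted average of μ₀ and x̄.
σ₀² = 6.69² = 44.7561, σ² = 3.77² = 14.2129; σ² + n·σ₀² = 14.2129 + 12·44.7561 = 551.2861.
Posterior precision = 1/σ₀² + n/σ² = 1/44.7561 + 12/14.2129 = (σ² + n·σ₀²)/(σ₀²σ²) = 551.2861/(44.7561·14.2129); posterior variance σₙ² = σ₀²σ²/(σ² + n·σ₀²) = 44.7561·14.2129/551.2861 = 1.153873.
Posterior SD = √σₙ² = √(44.7561·14.2129/551.2861) = 1.0742.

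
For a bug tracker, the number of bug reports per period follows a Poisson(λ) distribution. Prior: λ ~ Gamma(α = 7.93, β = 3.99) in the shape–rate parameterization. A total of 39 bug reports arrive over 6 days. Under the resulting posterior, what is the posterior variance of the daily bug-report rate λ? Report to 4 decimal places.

0.4702

With a Gamma(shape α, rate β) prior, the Poisson likelihood is conjugate: the posterior is Gamma(α + ΣXᵢ, β + n).
Posterior: Gamma(α+S, β+n) = Gamma(7.93+39, 3.99+6) = Gamma(46.93, 9.99).
Var = α/β² = 46.93/9.99² = 0.4702.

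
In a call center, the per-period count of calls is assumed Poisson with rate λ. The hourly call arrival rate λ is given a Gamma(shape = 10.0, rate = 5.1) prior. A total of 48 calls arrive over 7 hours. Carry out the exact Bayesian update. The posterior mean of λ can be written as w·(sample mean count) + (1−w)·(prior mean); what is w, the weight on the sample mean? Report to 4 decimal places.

With a Gamma(shape α, rate β) prior, the Poisson likelihood is conjugate: the posterior is Gamma(α + ΣXᵢ, β + n).
Posterior mean = (α₀+S)/(β₀+n) = [n/(β₀+n)]·(S/n) + [β₀/(β₀+n)]·(α₀/β₀), so only n and β₀ enter the weight.
Weight on data w = n/(β₀+n) = 7/(5.1+7) = 7/12.1 = 0.5785.

0.5785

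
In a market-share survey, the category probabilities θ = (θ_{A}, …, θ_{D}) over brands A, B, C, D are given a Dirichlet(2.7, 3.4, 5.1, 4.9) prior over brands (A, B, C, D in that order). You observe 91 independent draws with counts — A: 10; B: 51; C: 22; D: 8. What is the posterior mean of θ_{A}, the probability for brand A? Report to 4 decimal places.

The Dirichlet prior is conjugate to the Multinomial likelihood: each posterior αⱼ = prior αⱼ + observed count nⱼ.
Posterior concentration: (12.7, 54.4, 27.1, 12.9), total = 107.1.
E[θ_{A}|data] = α_{A}/Σα = 12.7/107.1 = 0.1186.

0.1186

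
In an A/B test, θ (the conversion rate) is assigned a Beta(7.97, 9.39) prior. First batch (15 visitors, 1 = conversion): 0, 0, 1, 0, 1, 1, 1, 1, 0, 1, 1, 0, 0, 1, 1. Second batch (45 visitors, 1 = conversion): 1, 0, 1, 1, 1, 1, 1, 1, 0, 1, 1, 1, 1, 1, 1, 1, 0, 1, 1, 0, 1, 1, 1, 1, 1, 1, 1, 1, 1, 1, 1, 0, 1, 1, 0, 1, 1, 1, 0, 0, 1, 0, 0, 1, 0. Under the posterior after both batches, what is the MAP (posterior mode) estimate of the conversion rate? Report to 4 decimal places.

0.6631

The Beta prior is conjugate to a Binomial/Bernoulli likelihood; the update adds successes to α and failures to β.
After batch 1: Beta(7.97+9, 9.39+6) = Beta(16.97, 15.39).
After batch 2: Beta(16.97+34, 15.39+11) = Beta(50.97, 26.39).
Mode of Beta(a,b) for a,b>1 is (a−1)/(a+b−2) = 49.97/75.36 = 0.6631.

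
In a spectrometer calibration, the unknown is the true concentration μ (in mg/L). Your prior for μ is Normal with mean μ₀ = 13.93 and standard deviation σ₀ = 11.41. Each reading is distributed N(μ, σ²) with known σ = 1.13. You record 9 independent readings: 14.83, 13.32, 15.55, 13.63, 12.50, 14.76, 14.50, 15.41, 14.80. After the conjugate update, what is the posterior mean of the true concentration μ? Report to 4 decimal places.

For Normal data with known variance σ², a Normal(μ₀, σ₀²) prior on μ is conjugate. Posterior precision = 1/σ₀² + n/σ²; posterior mean is the precision-weighted average of μ₀ and x̄.
Σxᵢ = 14.83 + 13.32 + 15.55 + 13.63 + 12.50 + 14.76 + 14.50 + 15.41 + 14.80 = 129.3, so n·x̄ = 129.3.
σ₀² = 11.41² = 130.1881, σ² = 1.13² = 1.2769; σ² + n·σ₀² = 1.2769 + 9·130.1881 = 1172.9698.
Posterior mean = (μ₀/σ₀² + n·x̄/σ²)/(1/σ₀² + n/σ²) = (σ²·μ₀ + σ₀²·n·x̄)/(σ² + n·σ₀²) = (1.2769·13.93 + 130.1881·129.3)/1172.9698 = 16851.108547/1172.9698 = 14.3662.

14.3662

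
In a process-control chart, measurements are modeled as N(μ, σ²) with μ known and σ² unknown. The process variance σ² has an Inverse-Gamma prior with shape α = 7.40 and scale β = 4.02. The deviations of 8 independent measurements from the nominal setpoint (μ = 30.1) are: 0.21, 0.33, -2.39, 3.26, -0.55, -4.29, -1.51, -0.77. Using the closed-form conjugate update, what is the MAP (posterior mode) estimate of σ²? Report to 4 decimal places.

With known mean μ and an Inverse-Gamma(α, β) prior on σ², the Normal likelihood is conjugate: posterior is Inv-Gamma(α + n/2, β + Σ(xᵢ−μ)²/2).
Σ(xᵢ−μ)² = (0.21)² + (0.33)² + (-2.39)² + (3.26)² + (-0.55)² + (-4.29)² + (-1.51)² + (-0.77)² = 38.0723.
Posterior: Inv-Gamma(7.40 + 8/2, 4.02 + 38.0723/2) = Inv-Gamma(11.40, 23.05615).
Mode = β/(α+1) = 23.05615/12.40 = 1.8594.

1.8594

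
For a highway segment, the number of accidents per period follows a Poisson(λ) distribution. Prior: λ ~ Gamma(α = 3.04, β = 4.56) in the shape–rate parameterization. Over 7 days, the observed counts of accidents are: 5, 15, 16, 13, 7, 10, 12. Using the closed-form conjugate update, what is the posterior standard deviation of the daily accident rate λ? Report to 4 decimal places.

0.7787

With a Gamma(shape α, rate β) prior, the Poisson likelihood is conjugate: the posterior is Gamma(α + ΣXᵢ, β + n).
Sum of counts S = 78 over n = 7 days.
Posterior: Gamma(α+S, β+n) = Gamma(3.04+78, 4.56+7) = Gamma(81.04, 11.56).
SD = √α/β = √81.04/11.56 = 0.7787.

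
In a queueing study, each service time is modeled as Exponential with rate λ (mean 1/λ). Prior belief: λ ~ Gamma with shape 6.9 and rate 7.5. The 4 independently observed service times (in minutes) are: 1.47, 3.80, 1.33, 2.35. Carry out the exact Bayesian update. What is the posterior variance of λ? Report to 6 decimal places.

0.040280

With a Gamma(shape α, rate β) prior on the exponential rate λ, the posterior after n observations with total T = Σxᵢ is Gamma(α+n, β+T).
Sum of observations T = 8.95 minutes; n = 4.
Posterior: Gamma(6.9+4, 7.5+8.95) = Gamma(10.9, 16.45).
Var = α/β² = 0.040280.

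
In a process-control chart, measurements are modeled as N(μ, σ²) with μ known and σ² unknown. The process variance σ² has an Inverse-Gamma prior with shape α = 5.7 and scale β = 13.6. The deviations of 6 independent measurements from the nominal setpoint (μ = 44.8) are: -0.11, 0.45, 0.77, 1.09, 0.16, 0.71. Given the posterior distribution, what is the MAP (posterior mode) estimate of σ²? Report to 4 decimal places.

1.5322

With known mean μ and an Inverse-Gamma(α, β) prior on σ², the Normal likelihood is conjugate: posterior is Inv-Gamma(α + n/2, β + Σ(xᵢ−μ)²/2).
Σ(xᵢ−μ)² = (-0.11)² + (0.45)² + (0.77)² + (1.09)² + (0.16)² + (0.71)² = 2.5253.
Posterior: Inv-Gamma(5.7 + 6/2, 13.6 + 2.5253/2) = Inv-Gamma(8.70, 14.86265).
Mode = β/(α+1) = 14.86265/9.70 = 1.5322.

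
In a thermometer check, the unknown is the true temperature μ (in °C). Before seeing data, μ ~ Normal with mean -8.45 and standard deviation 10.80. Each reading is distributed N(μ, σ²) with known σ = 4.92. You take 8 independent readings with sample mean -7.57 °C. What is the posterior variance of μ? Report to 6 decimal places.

For Normal data with known variance σ², a Normal(μ₀, σ₀²) prior on μ is conjugate. Posterior precision = 1/σ₀² + n/σ²; posterior mean is the precision-weighted average of μ₀ and x̄.
σ₀² = 10.80² = 116.64, σ² = 4.92² = 24.2064; σ² + n·σ₀² = 24.2064 + 8·116.64 = 957.3264.
Posterior precision = 1/σ₀² + n/σ² = 1/116.64 + 8/24.2064 = (σ² + n·σ₀²)/(σ₀²σ²) = 957.3264/(116.64·24.2064); posterior variance σₙ² = σ₀²σ²/(σ² + n·σ₀²) = 116.64·24.2064/957.3264 = 2.949291.

2.949291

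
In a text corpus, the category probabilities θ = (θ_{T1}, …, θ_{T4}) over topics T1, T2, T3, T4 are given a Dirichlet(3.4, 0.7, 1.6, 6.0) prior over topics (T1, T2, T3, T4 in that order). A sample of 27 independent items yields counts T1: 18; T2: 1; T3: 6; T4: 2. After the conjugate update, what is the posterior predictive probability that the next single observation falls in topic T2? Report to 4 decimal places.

The Dirichlet prior is conjugate to the Multinomial likelihood: each posterior αⱼ = prior αⱼ + observed count nⱼ.
Posterior concentration: (21.4, 1.7, 7.6, 8.0), total = 38.7.
P(next = T2 | data) = α_{T2}/Σα = 0.0439.

0.0439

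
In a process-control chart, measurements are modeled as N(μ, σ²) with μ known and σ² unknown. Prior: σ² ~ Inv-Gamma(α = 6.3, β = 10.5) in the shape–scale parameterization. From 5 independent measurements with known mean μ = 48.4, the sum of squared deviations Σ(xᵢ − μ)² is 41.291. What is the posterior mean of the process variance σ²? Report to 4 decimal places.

3.9930

With known mean μ and an Inverse-Gamma(α, β) prior on σ², the Normal likelihood is conjugate: posterior is Inv-Gamma(α + n/2, β + Σ(xᵢ−μ)²/2).
Posterior: Inv-Gamma(6.3 + 5/2, 10.5 + 41.291/2) = Inv-Gamma(8.80, 31.1455).
E[σ²|data] = β/(α−1) = 31.1455/7.80 = 3.9930.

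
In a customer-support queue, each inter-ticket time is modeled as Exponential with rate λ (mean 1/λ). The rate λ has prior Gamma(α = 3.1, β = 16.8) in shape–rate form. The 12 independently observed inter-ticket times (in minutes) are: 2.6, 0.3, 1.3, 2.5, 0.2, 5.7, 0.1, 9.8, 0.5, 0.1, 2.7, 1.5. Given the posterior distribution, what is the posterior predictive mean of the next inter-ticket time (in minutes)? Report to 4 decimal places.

With a Gamma(shape α, rate β) prior on the exponential rate λ, the posterior after n observations with total T = Σxᵢ is Gamma(α+n, β+T).
Sum of observations T = 27.3 minutes; n = 12.
Posterior: Gamma(3.1+12, 16.8+27.3) = Gamma(15.1, 44.1).
The predictive distribution for the next observation is Lomax; its mean is β/(α−1) = 44.1/14.1 = 3.1277.

3.1277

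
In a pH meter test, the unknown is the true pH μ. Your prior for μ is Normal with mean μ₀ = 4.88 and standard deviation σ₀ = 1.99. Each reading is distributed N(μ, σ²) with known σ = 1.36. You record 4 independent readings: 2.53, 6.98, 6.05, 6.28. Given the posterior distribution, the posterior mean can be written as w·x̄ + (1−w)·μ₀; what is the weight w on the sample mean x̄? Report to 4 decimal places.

0.8954

For Normal data with known variance σ², a Normal(μ₀, σ₀²) prior on μ is conjugate. Posterior precision = 1/σ₀² + n/σ²; posterior mean is the precision-weighted average of μ₀ and x̄.
σ₀² = 1.99² = 3.9601, σ² = 1.36² = 1.8496. Prior precision 1/σ₀² = 1/3.9601; data precision n/σ² = 4/1.8496.
w = (n/σ²)/(1/σ₀² + n/σ²) = n·σ₀²/(σ² + n·σ₀²) = 4·3.9601/(1.8496 + 4·3.9601) = 15.8404/17.69 = 0.8954.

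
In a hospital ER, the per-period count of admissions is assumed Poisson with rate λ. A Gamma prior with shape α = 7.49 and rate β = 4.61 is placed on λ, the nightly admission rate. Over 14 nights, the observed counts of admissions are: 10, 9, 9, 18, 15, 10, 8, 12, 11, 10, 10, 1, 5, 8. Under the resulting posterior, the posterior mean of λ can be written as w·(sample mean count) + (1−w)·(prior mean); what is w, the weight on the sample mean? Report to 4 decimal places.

0.7523

With a Gamma(shape α, rate β) prior, the Poisson likelihood is conjugate: the posterior is Gamma(α + ΣXᵢ, β + n).
Posterior mean = (α₀+S)/(β₀+n) = [n/(β₀+n)]·(S/n) + [β₀/(β₀+n)]·(α₀/β₀), so only n and β₀ enter the weight.
Weight on data w = n/(β₀+n) = 14/(4.61+14) = 14/18.61 = 0.7523.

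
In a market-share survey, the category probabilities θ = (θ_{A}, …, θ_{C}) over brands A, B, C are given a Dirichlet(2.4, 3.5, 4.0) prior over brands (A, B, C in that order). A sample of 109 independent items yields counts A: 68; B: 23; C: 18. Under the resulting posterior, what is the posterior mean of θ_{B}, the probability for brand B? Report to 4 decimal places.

0.2229

The Dirichlet prior is conjugate to the Multinomial likelihood: each posterior αⱼ = prior αⱼ + observed count nⱼ.
Posterior concentration: (70.4, 26.5, 22.0), total = 118.9.
E[θ_{B}|data] = α_{B}/Σα = 26.5/118.9 = 0.2229.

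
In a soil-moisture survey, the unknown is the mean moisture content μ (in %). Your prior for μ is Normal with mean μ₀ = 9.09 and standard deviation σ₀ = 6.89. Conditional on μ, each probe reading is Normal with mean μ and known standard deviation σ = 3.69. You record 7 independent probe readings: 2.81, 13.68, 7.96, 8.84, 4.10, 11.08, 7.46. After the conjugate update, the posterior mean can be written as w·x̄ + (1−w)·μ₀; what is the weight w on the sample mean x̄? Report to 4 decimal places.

For Normal data with known variance σ², a Normal(μ₀, σ₀²) prior on μ is conjugate. Posterior precision = 1/σ₀² + n/σ²; posterior mean is the precision-weighted average of μ₀ and x̄.
σ₀² = 6.89² = 47.4721, σ² = 3.69² = 13.6161. Prior precision 1/σ₀² = 1/47.4721; data precision n/σ² = 7/13.6161.
w = (n/σ²)/(1/σ₀² + n/σ²) = n·σ₀²/(σ² + n·σ₀²) = 7·47.4721/(13.6161 + 7·47.4721) = 332.3047/345.9208 = 0.9606.

0.9606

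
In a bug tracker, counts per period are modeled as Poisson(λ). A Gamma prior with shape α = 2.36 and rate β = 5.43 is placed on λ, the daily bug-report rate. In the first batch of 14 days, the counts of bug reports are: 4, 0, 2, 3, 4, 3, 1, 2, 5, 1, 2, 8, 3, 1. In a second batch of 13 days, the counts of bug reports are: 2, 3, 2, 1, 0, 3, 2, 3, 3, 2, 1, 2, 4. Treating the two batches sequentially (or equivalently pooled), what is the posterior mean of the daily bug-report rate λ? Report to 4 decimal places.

With a Gamma(shape α, rate β) prior, the Poisson likelihood is conjugate: the posterior is Gamma(α + ΣXᵢ, β + n).
Batch 1: sum of counts S = 39 over n = 14 days.
After batch 1: Gamma(α+S, β+n) = Gamma(2.36+39, 5.43+14) = Gamma(41.36, 19.43).
Batch 2: sum of counts S = 28 over n = 13 days.
After batch 2: Gamma(α+S, β+n) = Gamma(41.36+28, 19.43+13) = Gamma(69.36, 32.43).
Posterior mean = α/β = 69.36/32.43 = 2.1388.

2.1388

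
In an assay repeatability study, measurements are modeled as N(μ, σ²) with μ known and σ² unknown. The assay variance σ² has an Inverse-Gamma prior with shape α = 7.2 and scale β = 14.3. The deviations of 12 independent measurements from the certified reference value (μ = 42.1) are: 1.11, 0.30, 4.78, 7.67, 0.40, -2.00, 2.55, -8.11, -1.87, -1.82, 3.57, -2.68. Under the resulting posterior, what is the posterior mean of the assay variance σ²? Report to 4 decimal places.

With known mean μ and an Inverse-Gamma(α, β) prior on σ², the Normal likelihood is conjugate: posterior is Inv-Gamma(α + n/2, β + Σ(xᵢ−μ)²/2).
Σ(xᵢ−μ)² = (1.11)² + (0.30)² + (4.78)² + (7.67)² + (0.40)² + (-2.00)² + (2.55)² + (-8.11)² + (-1.87)² + (-1.82)² + (3.57)² + (-2.68)² = 186.1706.
Posterior: Inv-Gamma(7.2 + 12/2, 14.3 + 186.1706/2) = Inv-Gamma(13.20, 107.38530).
E[σ²|data] = β/(α−1) = 107.38530/12.20 = 8.8021.

8.8021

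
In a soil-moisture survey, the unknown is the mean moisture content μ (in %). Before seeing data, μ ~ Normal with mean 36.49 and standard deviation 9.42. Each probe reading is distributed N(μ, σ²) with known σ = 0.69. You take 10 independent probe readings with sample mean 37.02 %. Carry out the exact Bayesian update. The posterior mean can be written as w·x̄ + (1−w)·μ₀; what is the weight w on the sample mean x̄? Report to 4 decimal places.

For Normal data with known variance σ², a Normal(μ₀, σ₀²) prior on μ is conjugate. Posterior precision = 1/σ₀² + n/σ²; posterior mean is the precision-weighted average of μ₀ and x̄.
σ₀² = 9.42² = 88.7364, σ² = 0.69² = 0.4761. Prior precision 1/σ₀² = 1/88.7364; data precision n/σ² = 10/0.4761.
w = (n/σ²)/(1/σ₀² + n/σ²) = n·σ₀²/(σ² + n·σ₀²) = 10·88.7364/(0.4761 + 10·88.7364) = 887.364/887.8401 = 0.9995.

0.9995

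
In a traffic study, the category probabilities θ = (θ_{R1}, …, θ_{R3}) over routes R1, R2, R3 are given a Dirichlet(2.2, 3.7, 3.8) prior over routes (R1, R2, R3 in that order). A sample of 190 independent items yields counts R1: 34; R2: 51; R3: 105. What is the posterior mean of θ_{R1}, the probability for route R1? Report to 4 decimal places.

0.1813

The Dirichlet prior is conjugate to the Multinomial likelihood: each posterior αⱼ = prior αⱼ + observed count nⱼ.
Posterior concentration: (36.2, 54.7, 108.8), total = 199.7.
E[θ_{R1}|data] = α_{R1}/Σα = 36.2/199.7 = 0.1813.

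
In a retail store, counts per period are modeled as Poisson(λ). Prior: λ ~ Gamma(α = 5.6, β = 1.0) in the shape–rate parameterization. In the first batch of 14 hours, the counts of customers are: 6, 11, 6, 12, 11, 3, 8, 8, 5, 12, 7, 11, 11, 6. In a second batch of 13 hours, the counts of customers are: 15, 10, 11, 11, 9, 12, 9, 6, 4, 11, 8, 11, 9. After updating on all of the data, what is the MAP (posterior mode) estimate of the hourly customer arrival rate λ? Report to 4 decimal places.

With a Gamma(shape α, rate β) prior, the Poisson likelihood is conjugate: the posterior is Gamma(α + ΣXᵢ, β + n).
Batch 1: sum of counts S = 117 over n = 14 hours.
After batch 1: Gamma(α+S, β+n) = Gamma(5.6+117, 1.0+14) = Gamma(122.6, 15.0).
Batch 2: sum of counts S = 126 over n = 13 hours.
After batch 2: Gamma(α+S, β+n) = Gamma(122.6+126, 15.0+13) = Gamma(248.6, 28.0).
Mode of Gamma(α,β) for α≥1 is (α−1)/β = 247.6/28.0 = 8.8429.

8.8429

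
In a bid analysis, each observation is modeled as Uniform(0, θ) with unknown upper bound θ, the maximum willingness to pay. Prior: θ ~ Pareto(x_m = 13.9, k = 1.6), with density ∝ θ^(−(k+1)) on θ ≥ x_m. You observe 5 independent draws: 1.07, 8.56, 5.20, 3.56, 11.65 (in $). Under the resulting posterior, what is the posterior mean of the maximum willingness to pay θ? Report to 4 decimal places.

16.3821

A Pareto(scale x_m, shape k) prior on the upper bound θ of Uniform(0, θ) is conjugate: posterior is Pareto(max(x_m, max xᵢ), k + n).
Sample maximum = 11.65; prior scale x_m = 13.9 → posterior scale = max = 13.90.
Posterior shape = 1.6 + 5 = 6.6.
E[θ|data] = k·x_m/(k−1) = 6.6·13.90/5.6 = 16.3821.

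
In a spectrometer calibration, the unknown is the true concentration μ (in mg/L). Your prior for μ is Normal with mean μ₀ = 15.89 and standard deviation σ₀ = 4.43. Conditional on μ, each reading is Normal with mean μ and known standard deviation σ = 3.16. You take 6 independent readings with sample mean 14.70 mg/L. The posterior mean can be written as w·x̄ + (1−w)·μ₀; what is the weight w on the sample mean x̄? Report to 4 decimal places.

0.9218

For Normal data with known variance σ², a Normal(μ₀, σ₀²) prior on μ is conjugate. Posterior precision = 1/σ₀² + n/σ²; posterior mean is the precision-weighted average of μ₀ and x̄.
σ₀² = 4.43² = 19.6249, σ² = 3.16² = 9.9856. Prior precision 1/σ₀² = 1/19.6249; data precision n/σ² = 6/9.9856.
w = (n/σ²)/(1/σ₀² + n/σ²) = n·σ₀²/(σ² + n·σ₀²) = 6·19.6249/(9.9856 + 6·19.6249) = 117.7494/127.735 = 0.9218.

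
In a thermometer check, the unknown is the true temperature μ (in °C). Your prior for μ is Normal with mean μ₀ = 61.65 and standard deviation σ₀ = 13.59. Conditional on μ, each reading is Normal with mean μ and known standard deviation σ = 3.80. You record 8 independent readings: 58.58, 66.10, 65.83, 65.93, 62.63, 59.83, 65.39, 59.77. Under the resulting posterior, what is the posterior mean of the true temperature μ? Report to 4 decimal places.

62.9944

For Normal data with known variance σ², a Normal(μ₀, σ₀²) prior on μ is conjugate. Posterior precision = 1/σ₀² + n/σ²; posterior mean is the precision-weighted average of μ₀ and x̄.
Σxᵢ = 58.58 + 66.10 + 65.83 + 65.93 + 62.63 + 59.83 + 65.39 + 59.77 = 504.06, so n·x̄ = 504.06.
σ₀² = 13.59² = 184.6881, σ² = 3.80² = 14.44; σ² + n·σ₀² = 14.44 + 8·184.6881 = 1491.9448.
Posterior mean = (μ₀/σ₀² + n·x̄/σ²)/(1/σ₀² + n/σ²) = (σ²·μ₀ + σ₀²·n·x̄)/(σ² + n·σ₀²) = (14.44·61.65 + 184.6881·504.06)/1491.9448 = 93984.109686/1491.9448 = 62.9944.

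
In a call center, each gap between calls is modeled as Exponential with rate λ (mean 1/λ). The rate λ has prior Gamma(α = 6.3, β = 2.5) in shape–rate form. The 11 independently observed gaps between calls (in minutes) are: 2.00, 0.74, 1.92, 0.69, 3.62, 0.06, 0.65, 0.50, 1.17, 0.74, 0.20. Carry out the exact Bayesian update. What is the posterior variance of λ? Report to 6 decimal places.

0.079088

With a Gamma(shape α, rate β) prior on the exponential rate λ, the posterior after n observations with total T = Σxᵢ is Gamma(α+n, β+T).
Sum of observations T = 12.29 minutes; n = 11.
Posterior: Gamma(6.3+11, 2.5+12.29) = Gamma(17.3, 14.79).
Var = α/β² = 0.079088.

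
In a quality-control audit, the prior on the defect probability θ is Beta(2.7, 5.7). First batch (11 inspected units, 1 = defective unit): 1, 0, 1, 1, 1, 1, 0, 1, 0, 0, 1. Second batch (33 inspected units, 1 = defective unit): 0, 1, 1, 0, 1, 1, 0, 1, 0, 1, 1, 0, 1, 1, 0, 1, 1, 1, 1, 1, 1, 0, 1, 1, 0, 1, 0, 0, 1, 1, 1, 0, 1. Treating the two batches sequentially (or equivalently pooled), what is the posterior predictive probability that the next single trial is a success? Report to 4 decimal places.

The Beta prior is conjugate to a Binomial/Bernoulli likelihood; the update adds successes to α and failures to β.
After batch 1: Beta(2.7+7, 5.7+4) = Beta(9.7, 9.7).
After batch 2: Beta(9.7+22, 9.7+11) = Beta(31.7, 20.7).
For a single future Bernoulli trial, P(success | data) = α/(α+β) = 0.6050.

0.6050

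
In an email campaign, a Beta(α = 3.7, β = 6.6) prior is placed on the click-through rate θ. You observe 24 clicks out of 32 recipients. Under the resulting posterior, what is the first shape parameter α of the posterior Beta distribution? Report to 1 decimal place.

27.7

The Beta prior is conjugate to a Binomial/Bernoulli likelihood; the update adds successes to α and failures to β.
Posterior: Beta(α+k, β+n−k) = Beta(3.7+24, 6.6+8) = Beta(27.7, 14.6).
Posterior α = 27.7.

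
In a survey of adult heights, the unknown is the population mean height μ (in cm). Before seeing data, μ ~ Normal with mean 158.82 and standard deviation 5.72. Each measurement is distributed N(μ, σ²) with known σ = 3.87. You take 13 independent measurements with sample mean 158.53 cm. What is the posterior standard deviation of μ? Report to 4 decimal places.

1.0549

For Normal data with known variance σ², a Normal(μ₀, σ₀²) prior on μ is conjugate. Posterior precision = 1/σ₀² + n/σ²; posterior mean is the precision-weighted average of μ₀ and x̄.
σ₀² = 5.72² = 32.7184, σ² = 3.87² = 14.9769; σ² + n·σ₀² = 14.9769 + 13·32.7184 = 440.3161.
Posterior precision = 1/σ₀² + n/σ² = 1/32.7184 + 13/14.9769 = (σ² + n·σ₀²)/(σ₀²σ²) = 440.3161/(32.7184·14.9769); posterior variance σₙ² = σ₀²σ²/(σ² + n·σ₀²) = 32.7184·14.9769/440.3161 = 1.112883.
Posterior SD = √σₙ² = √(32.7184·14.9769/440.3161) = 1.0549.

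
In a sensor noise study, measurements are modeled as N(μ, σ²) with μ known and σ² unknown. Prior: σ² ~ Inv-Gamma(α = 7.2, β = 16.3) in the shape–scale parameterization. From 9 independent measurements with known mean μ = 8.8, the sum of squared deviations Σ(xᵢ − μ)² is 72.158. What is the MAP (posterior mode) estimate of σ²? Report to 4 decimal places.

With known mean μ and an Inverse-Gamma(α, β) prior on σ², the Normal likelihood is conjugate: posterior is Inv-Gamma(α + n/2, β + Σ(xᵢ−μ)²/2).
Posterior: Inv-Gamma(7.2 + 9/2, 16.3 + 72.158/2) = Inv-Gamma(11.70, 52.3790).
Mode = β/(α+1) = 52.3790/12.70 = 4.1243.

4.1243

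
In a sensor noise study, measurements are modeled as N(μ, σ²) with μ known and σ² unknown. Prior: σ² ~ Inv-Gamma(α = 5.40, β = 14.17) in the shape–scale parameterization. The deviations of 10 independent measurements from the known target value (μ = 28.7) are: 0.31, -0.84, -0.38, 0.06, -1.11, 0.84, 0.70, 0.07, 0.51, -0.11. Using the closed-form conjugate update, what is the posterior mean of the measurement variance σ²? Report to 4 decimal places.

With known mean μ and an Inverse-Gamma(α, β) prior on σ², the Normal likelihood is conjugate: posterior is Inv-Gamma(α + n/2, β + Σ(xᵢ−μ)²/2).
Σ(xᵢ−μ)² = (0.31)² + (-0.84)² + (-0.38)² + (0.06)² + (-1.11)² + (0.84)² + (0.70)² + (0.07)² + (0.51)² + (-0.11)² = 3.6545.
Posterior: Inv-Gamma(5.40 + 10/2, 14.17 + 3.6545/2) = Inv-Gamma(10.40, 15.99725).
E[σ²|data] = β/(α−1) = 15.99725/9.40 = 1.7018.

1.7018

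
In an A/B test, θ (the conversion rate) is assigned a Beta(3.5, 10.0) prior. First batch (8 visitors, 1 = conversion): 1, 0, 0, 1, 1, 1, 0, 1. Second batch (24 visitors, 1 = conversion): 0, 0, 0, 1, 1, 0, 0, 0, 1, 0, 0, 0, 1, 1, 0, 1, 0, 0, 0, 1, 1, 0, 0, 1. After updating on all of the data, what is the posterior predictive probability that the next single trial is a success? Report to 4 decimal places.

The Beta prior is conjugate to a Binomial/Bernoulli likelihood; the update adds successes to α and failures to β.
After batch 1: Beta(3.5+5, 10.0+3) = Beta(8.5, 13.0).
After batch 2: Beta(8.5+9, 13.0+15) = Beta(17.5, 28.0).
For a single future Bernoulli trial, P(success | data) = α/(α+β) = 0.3846.

0.3846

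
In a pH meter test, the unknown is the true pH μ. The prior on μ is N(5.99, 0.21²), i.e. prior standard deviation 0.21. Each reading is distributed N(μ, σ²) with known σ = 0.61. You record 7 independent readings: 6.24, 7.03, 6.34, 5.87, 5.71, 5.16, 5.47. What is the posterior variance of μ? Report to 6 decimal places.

0.024103

For Normal data with known variance σ², a Normal(μ₀, σ₀²) prior on μ is conjugate. Posterior precision = 1/σ₀² + n/σ²; posterior mean is the precision-weighted average of μ₀ and x̄.
σ₀² = 0.21² = 0.0441, σ² = 0.61² = 0.3721; σ² + n·σ₀² = 0.3721 + 7·0.0441 = 0.6808.
Posterior precision = 1/σ₀² + n/σ² = 1/0.0441 + 7/0.3721 = (σ² + n·σ₀²)/(σ₀²σ²) = 0.6808/(0.0441·0.3721); posterior variance σₙ² = σ₀²σ²/(σ² + n·σ₀²) = 0.0441·0.3721/0.6808 = 0.024103.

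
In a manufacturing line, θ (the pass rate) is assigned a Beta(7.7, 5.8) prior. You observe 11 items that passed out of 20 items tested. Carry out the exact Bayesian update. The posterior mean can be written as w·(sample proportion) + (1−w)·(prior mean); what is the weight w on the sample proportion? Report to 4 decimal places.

0.5970

The Beta prior is conjugate to a Binomial/Bernoulli likelihood; the update adds successes to α and failures to β.
Posterior mean = (α₀+k)/(α₀+β₀+n) = [n/(α₀+β₀+n)]·(k/n) + [(α₀+β₀)/(α₀+β₀+n)]·α₀/(α₀+β₀), so only n and the prior enter the weight.
The weight on the data is w = n/(α₀+β₀+n) = 20/(7.7+5.8+20) = 20/33.5 = 0.5970.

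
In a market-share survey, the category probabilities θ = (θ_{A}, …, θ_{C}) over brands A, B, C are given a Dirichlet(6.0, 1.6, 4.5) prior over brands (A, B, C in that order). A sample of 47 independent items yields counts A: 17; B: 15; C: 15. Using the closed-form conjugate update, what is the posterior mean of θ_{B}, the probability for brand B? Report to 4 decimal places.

0.2809

The Dirichlet prior is conjugate to the Multinomial likelihood: each posterior αⱼ = prior αⱼ + observed count nⱼ.
Posterior concentration: (23.0, 16.6, 19.5), total = 59.1.
E[θ_{B}|data] = α_{B}/Σα = 16.6/59.1 = 0.2809.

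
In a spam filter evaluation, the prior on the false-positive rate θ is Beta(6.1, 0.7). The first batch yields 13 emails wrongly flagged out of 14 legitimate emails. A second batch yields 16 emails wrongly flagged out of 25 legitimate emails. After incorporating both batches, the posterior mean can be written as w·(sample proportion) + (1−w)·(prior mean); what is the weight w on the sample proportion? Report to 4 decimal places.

The Beta prior is conjugate to a Binomial/Bernoulli likelihood; the update adds successes to α and failures to β.
Total number of legitimate emails: n = 14 + 25 = 39.
Posterior mean = (α₀+k)/(α₀+β₀+n) = [n/(α₀+β₀+n)]·(k/n) + [(α₀+β₀)/(α₀+β₀+n)]·α₀/(α₀+β₀), so only n and the prior enter the weight.
The weight on the data is w = n/(α₀+β₀+n) = 39/(6.1+0.7+39) = 39/45.8 = 0.8515.

0.8515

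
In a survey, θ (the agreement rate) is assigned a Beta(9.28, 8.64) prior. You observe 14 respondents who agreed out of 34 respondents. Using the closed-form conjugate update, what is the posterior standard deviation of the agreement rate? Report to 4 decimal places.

0.0684

The Beta prior is conjugate to a Binomial/Bernoulli likelihood; the update adds successes to α and failures to β.
Posterior: Beta(α+k, β+n−k) = Beta(9.28+14, 8.64+20) = Beta(23.28, 28.64).
Var = αβ/((α+β)²(α+β+1)) = 23.28·28.64/(51.92²·52.92) = 0.00467376; SD = √0.00467376 = 0.0684.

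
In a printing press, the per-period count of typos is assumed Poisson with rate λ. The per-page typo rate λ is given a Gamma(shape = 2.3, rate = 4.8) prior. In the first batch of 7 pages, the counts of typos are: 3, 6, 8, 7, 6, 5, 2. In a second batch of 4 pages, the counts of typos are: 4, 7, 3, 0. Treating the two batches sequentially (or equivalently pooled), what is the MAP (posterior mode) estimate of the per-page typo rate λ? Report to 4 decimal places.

With a Gamma(shape α, rate β) prior, the Poisson likelihood is conjugate: the posterior is Gamma(α + ΣXᵢ, β + n).
Batch 1: sum of counts S = 37 over n = 7 pages.
After batch 1: Gamma(α+S, β+n) = Gamma(2.3+37, 4.8+7) = Gamma(39.3, 11.8).
Batch 2: sum of counts S = 14 over n = 4 pages.
After batch 2: Gamma(α+S, β+n) = Gamma(39.3+14, 11.8+4) = Gamma(53.3, 15.8).
Mode of Gamma(α,β) for α≥1 is (α−1)/β = 52.3/15.8 = 3.3101.

3.3101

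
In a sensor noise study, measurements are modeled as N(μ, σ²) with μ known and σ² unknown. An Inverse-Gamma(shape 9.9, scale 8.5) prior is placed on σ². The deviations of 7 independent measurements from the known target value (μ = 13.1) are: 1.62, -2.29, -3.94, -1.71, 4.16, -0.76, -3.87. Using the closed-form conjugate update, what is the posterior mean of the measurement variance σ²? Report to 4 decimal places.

With known mean μ and an Inverse-Gamma(α, β) prior on σ², the Normal likelihood is conjugate: posterior is Inv-Gamma(α + n/2, β + Σ(xᵢ−μ)²/2).
Σ(xᵢ−μ)² = (1.62)² + (-2.29)² + (-3.94)² + (-1.71)² + (4.16)² + (-0.76)² + (-3.87)² = 59.1763.
Posterior: Inv-Gamma(9.9 + 7/2, 8.5 + 59.1763/2) = Inv-Gamma(13.40, 38.08815).
E[σ²|data] = β/(α−1) = 38.08815/12.40 = 3.0716.

3.0716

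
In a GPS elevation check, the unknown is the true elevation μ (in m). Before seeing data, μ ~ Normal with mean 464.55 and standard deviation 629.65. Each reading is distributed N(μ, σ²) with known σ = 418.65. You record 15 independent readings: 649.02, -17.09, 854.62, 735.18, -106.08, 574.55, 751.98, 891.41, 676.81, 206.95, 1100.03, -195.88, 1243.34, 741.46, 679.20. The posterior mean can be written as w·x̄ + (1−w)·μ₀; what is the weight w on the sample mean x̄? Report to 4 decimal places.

For Normal data with known variance σ², a Normal(μ₀, σ₀²) prior on μ is conjugate. Posterior precision = 1/σ₀² + n/σ²; posterior mean is the precision-weighted average of μ₀ and x̄.
σ₀² = 629.65² = 396459.1225, σ² = 418.65² = 175267.8225. Prior precision 1/σ₀² = 1/396459.1225; data precision n/σ² = 15/175267.8225.
w = (n/σ²)/(1/σ₀² + n/σ²) = n·σ₀²/(σ² + n·σ₀²) = 15·396459.1225/(175267.8225 + 15·396459.1225) = 5946886.8375/6122154.66 = 0.9714.

0.9714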